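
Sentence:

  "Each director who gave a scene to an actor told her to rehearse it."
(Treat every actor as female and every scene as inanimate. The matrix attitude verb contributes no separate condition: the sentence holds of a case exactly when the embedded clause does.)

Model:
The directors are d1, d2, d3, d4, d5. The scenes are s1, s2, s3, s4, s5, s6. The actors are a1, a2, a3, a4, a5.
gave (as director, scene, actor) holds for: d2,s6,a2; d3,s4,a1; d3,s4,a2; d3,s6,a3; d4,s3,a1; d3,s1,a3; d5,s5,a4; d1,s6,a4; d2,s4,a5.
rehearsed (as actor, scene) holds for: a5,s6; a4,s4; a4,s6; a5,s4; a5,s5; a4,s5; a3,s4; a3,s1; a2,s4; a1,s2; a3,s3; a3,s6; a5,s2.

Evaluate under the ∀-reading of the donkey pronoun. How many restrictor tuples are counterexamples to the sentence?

"her" takes "an actor" as antecedent and "it" takes "a scene"; both are donkey pronouns co-varying with the restrictor.
Strong reading: for every (d,s,a) with gave(d,s,a), rehearsed(a,s).
Restrictor triples: (d1,s6,a4)→rehearsed(a4,s6) ✓  (d2,s4,a5)→rehearsed(a5,s4) ✓  (d2,s6,a2)→rehearsed(a2,s6) ✗  (d3,s1,a3)→rehearsed(a3,s1) ✓  (d3,s4,a1)→rehearsed(a1,s4) ✗  (d3,s4,a2)→rehearsed(a2,s4) ✓  (d3,s6,a3)→rehearsed(a3,s6) ✓  (d4,s3,a1)→rehearsed(a1,s3) ✗  (d5,s5,a4)→rehearsed(a4,s5) ✓
Counterexamples (restrictor triples failing the scope): 3.

3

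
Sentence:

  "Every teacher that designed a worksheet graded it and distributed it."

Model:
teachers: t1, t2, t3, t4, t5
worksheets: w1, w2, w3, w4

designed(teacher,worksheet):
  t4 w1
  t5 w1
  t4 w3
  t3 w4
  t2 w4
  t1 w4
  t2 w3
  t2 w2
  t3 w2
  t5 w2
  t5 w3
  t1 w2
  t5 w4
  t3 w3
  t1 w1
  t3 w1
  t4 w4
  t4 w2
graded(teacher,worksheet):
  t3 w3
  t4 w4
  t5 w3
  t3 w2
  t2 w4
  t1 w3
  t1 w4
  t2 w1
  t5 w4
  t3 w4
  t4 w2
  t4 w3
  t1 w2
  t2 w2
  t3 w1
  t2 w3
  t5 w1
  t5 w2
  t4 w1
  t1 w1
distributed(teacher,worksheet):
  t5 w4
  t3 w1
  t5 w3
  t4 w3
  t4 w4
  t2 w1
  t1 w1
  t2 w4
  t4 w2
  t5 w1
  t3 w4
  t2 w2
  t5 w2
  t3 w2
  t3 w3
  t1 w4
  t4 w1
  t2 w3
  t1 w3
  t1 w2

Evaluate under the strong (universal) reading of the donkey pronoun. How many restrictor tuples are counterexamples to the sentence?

0

"it" takes "a worksheet" as antecedent — a donkey pronoun bound across the clause boundary.
Strong reading: for every (t,w) with designed(t,w), graded(t,w) ∧ distributed(t,w).
Restrictor pairs: (t1,w1) ✓  (t1,w2) ✓  (t1,w4) ✓  (t2,w2) ✓  (t2,w3) ✓  (t2,w4) ✓  (t3,w1) ✓  (t3,w2) ✓  (t3,w3) ✓  (t3,w4) ✓  (t4,w1) ✓  (t4,w2) ✓  (t4,w3) ✓  (t4,w4) ✓  (t5,w1) ✓  (t5,w2) ✓  (t5,w3) ✓  (t5,w4) ✓
Counterexamples (restrictor pairs failing the scope): 0.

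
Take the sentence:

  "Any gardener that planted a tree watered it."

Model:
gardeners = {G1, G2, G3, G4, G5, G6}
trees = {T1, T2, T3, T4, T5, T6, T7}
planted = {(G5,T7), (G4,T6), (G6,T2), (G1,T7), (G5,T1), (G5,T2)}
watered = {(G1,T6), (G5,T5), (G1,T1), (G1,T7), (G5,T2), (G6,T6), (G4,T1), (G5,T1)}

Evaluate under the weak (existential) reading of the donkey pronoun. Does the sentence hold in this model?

False

"it" takes "a tree" as antecedent — a donkey pronoun bound across the clause boundary.
Weak reading: every gardener g with some planted-tree has at least one planted-tree t such that watered(g,t).
Per gardener: G1:✓  G4:✗  G5:✓  G6:✗
G4 has no witness among its planted-trees.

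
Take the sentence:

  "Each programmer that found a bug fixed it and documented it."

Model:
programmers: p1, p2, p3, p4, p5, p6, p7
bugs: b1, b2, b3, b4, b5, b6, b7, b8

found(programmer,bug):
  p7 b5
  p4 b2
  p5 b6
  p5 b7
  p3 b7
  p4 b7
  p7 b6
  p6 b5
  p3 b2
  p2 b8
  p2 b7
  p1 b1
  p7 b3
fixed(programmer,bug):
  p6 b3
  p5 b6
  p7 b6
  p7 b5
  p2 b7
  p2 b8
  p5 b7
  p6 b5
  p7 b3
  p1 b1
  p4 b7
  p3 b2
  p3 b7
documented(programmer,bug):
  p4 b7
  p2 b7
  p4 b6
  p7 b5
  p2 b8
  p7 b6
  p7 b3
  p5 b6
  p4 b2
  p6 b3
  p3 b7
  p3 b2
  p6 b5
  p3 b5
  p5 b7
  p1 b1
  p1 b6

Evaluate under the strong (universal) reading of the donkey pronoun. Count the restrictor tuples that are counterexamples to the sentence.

1

"it" takes "a bug" as antecedent — a donkey pronoun bound across the clause boundary.
Strong reading: for every (p,b) with found(p,b), fixed(p,b) ∧ documented(p,b).
Restrictor pairs: (p1,b1) ✓  (p2,b7) ✓  (p2,b8) ✓  (p3,b2) ✓  (p3,b7) ✓  (p4,b2) ✗  (p4,b7) ✓  (p5,b6) ✓  (p5,b7) ✓  (p6,b5) ✓  (p7,b3) ✓  (p7,b5) ✓  (p7,b6) ✓
Counterexamples (restrictor pairs failing the scope): 1.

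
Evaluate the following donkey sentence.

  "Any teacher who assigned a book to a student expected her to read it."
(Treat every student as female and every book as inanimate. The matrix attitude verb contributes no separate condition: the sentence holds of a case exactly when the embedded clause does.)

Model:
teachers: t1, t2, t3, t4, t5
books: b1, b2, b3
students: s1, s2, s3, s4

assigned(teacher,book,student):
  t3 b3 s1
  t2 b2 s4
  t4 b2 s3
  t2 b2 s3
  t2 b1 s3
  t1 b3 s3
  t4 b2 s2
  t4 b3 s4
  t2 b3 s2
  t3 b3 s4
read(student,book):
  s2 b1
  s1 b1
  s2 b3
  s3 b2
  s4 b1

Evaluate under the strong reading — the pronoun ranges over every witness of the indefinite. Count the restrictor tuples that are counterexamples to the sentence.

7

"her" takes "a student" as antecedent and "it" takes "a book"; both are donkey pronouns co-varying with the restrictor.
Strong reading: for every (t,b,s) with assigned(t,b,s), read(s,b).
Restrictor triples: (t1,b3,s3)→read(s3,b3) ✗  (t2,b1,s3)→read(s3,b1) ✗  (t2,b2,s3)→read(s3,b2) ✓  (t2,b2,s4)→read(s4,b2) ✗  (t2,b3,s2)→read(s2,b3) ✓  (t3,b3,s1)→read(s1,b3) ✗  (t3,b3,s4)→read(s4,b3) ✗  (t4,b2,s2)→read(s2,b2) ✗  (t4,b2,s3)→read(s3,b2) ✓  (t4,b3,s4)→read(s4,b3) ✗
Counterexamples (restrictor triples failing the scope): 7.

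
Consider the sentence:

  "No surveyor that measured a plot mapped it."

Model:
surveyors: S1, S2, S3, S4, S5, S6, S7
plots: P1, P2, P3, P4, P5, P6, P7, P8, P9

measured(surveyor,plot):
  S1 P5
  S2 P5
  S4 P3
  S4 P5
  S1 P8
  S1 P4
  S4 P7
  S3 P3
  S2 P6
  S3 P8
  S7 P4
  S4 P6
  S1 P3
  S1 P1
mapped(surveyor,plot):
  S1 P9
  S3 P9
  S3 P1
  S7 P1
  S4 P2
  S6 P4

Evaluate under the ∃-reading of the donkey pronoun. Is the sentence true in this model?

"it" takes "a plot" as antecedent — a donkey pronoun bound across the clause boundary.
Truth condition: for no (s,p) with measured(s,p) does mapped(s,p) hold.
Restrictor pairs — does the scope hold? (S1,P1):fails  (S1,P3):fails  (S1,P4):fails  (S1,P5):fails  (S1,P8):fails  (S2,P5):fails  (S2,P6):fails  (S3,P3):fails  (S3,P8):fails  (S4,P3):fails  (S4,P5):fails  (S4,P6):fails  (S4,P7):fails  (S7,P4):fails
Scope holds for no restrictor pair, so the sentence is true.

True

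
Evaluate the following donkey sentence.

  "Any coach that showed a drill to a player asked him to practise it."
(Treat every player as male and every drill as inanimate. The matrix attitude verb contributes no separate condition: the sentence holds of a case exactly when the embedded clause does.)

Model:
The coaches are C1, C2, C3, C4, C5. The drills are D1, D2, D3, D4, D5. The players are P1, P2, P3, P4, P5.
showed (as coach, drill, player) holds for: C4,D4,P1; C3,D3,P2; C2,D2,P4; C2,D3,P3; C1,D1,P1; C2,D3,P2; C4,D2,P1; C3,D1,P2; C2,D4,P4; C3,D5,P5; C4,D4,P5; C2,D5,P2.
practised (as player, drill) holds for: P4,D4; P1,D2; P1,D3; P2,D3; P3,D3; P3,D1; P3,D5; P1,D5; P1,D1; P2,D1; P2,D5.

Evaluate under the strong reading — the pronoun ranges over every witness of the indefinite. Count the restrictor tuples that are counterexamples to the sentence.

"him" takes "a player" as antecedent and "it" takes "a drill"; both are donkey pronouns co-varying with the restrictor.
Strong reading: for every (c,d,p) with showed(c,d,p), practised(p,d).
Restrictor triples: (C1,D1,P1)→practised(P1,D1) ✓  (C2,D2,P4)→practised(P4,D2) ✗  (C2,D3,P2)→practised(P2,D3) ✓  (C2,D3,P3)→practised(P3,D3) ✓  (C2,D4,P4)→practised(P4,D4) ✓  (C2,D5,P2)→practised(P2,D5) ✓  (C3,D1,P2)→practised(P2,D1) ✓  (C3,D3,P2)→practised(P2,D3) ✓  (C3,D5,P5)→practised(P5,D5) ✗  (C4,D2,P1)→practised(P1,D2) ✓  (C4,D4,P1)→practised(P1,D4) ✗  (C4,D4,P5)→practised(P5,D4) ✗
Counterexamples (restrictor triples failing the scope): 4.

4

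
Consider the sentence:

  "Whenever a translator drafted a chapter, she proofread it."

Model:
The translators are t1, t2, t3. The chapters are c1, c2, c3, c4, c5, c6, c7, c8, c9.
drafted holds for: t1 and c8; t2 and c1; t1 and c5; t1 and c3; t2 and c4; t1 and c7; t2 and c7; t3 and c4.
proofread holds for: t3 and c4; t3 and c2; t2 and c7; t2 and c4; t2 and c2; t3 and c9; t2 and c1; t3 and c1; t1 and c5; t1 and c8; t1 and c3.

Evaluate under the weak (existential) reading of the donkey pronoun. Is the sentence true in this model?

True

"it" takes "a chapter" as antecedent — a donkey pronoun bound across the clause boundary.
Weak reading: every translator t with some drafted-chapter has at least one drafted-chapter c such that proofread(t,c).
Per translator: t1:✓  t2:✓  t3:✓
Every translator in the restrictor has a witness.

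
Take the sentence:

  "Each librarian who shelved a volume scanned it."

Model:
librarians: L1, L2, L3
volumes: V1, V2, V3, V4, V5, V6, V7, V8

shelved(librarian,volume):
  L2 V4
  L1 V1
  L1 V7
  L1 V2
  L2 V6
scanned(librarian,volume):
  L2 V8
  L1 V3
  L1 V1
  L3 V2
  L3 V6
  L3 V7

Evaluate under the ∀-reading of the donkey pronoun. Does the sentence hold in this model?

"it" takes "a volume" as antecedent — a donkey pronoun bound across the clause boundary.
Strong reading: for every (l,v) with shelved(l,v), scanned(l,v).
Restrictor pairs: (L1,V1) ✓  (L1,V2) ✗  (L1,V7) ✗  (L2,V4) ✗  (L2,V6) ✗
Counterexample: (L1,V2) is in shelved but fails the scope.

False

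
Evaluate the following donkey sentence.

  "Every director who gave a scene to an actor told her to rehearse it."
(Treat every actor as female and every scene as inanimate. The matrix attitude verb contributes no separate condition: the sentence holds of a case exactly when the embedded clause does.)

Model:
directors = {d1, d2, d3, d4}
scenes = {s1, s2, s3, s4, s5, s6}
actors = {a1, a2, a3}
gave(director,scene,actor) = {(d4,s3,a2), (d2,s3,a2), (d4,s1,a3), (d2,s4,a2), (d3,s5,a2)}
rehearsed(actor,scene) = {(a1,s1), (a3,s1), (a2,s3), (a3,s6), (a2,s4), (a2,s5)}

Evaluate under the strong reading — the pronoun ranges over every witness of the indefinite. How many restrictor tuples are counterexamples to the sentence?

0

"her" takes "an actor" as antecedent and "it" takes "a scene"; both are donkey pronouns co-varying with the restrictor.
Strong reading: for every (d,s,a) with gave(d,s,a), rehearsed(a,s).
Restrictor triples: (d2,s3,a2)→rehearsed(a2,s3) ✓  (d2,s4,a2)→rehearsed(a2,s4) ✓  (d3,s5,a2)→rehearsed(a2,s5) ✓  (d4,s1,a3)→rehearsed(a3,s1) ✓  (d4,s3,a2)→rehearsed(a2,s3) ✓
Counterexamples (restrictor triples failing the scope): 0.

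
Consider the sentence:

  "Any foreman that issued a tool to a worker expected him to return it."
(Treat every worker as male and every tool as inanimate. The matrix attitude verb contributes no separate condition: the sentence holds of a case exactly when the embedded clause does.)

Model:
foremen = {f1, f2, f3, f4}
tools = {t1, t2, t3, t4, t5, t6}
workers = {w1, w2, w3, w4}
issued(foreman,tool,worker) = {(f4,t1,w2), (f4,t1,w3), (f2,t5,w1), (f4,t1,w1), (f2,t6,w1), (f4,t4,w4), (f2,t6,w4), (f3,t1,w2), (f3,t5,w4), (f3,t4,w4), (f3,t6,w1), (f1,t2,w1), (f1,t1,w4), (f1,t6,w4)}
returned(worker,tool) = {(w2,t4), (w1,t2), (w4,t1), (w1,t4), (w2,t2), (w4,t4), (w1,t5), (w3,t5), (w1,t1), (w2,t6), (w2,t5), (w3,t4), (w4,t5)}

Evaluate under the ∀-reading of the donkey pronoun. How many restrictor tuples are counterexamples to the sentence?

"him" takes "a worker" as antecedent and "it" takes "a tool"; both are donkey pronouns co-varying with the restrictor.
Strong reading: for every (f,t,w) with issued(f,t,w), returned(w,t).
Restrictor triples: (f1,t1,w4)→returned(w4,t1) ✓  (f1,t2,w1)→returned(w1,t2) ✓  (f1,t6,w4)→returned(w4,t6) ✗  (f2,t5,w1)→returned(w1,t5) ✓  (f2,t6,w1)→returned(w1,t6) ✗  (f2,t6,w4)→returned(w4,t6) ✗  (f3,t1,w2)→returned(w2,t1) ✗  (f3,t4,w4)→returned(w4,t4) ✓  (f3,t5,w4)→returned(w4,t5) ✓  (f3,t6,w1)→returned(w1,t6) ✗  (f4,t1,w1)→returned(w1,t1) ✓  (f4,t1,w2)→returned(w2,t1) ✗  (f4,t1,w3)→returned(w3,t1) ✗  (f4,t4,w4)→returned(w4,t4) ✓
Counterexamples (restrictor triples failing the scope): 7.

7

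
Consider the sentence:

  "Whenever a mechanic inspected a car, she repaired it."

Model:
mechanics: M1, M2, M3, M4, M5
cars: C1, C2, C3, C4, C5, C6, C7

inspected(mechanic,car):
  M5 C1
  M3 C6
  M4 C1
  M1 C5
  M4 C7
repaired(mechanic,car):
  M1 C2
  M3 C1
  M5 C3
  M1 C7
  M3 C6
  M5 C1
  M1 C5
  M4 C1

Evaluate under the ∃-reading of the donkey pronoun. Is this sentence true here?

"it" takes "a car" as antecedent — a donkey pronoun bound across the clause boundary.
Weak reading: every mechanic m with some inspected-car has at least one inspected-car c such that repaired(m,c).
Per mechanic: M1:✓  M3:✓  M4:✓  M5:✓
Every mechanic in the restrictor has a witness.

True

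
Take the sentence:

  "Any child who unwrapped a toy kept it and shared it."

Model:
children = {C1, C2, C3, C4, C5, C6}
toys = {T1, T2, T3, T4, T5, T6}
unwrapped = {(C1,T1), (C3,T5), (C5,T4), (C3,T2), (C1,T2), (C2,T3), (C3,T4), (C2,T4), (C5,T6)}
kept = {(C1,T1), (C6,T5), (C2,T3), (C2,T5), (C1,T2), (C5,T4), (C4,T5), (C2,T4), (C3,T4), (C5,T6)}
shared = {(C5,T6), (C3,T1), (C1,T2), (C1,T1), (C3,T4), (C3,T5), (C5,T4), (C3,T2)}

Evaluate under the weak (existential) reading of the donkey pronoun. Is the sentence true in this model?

False

"it" takes "a toy" as antecedent — a donkey pronoun bound across the clause boundary.
Weak reading: every child c with some unwrapped-toy has at least one unwrapped-toy t such that kept(c,t) ∧ shared(c,t).
Per child: C1:✓  C2:✗  C3:✓  C5:✓
C2 has no witness among its unwrapped-toys.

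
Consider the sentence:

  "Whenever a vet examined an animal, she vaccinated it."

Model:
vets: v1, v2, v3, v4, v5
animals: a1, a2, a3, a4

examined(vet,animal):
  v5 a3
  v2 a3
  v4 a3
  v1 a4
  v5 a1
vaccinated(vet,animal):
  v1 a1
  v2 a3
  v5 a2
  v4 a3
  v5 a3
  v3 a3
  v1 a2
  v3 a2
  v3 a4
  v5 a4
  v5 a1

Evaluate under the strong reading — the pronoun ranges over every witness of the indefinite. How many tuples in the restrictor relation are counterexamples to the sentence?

"it" takes "an animal" as antecedent — a donkey pronoun bound across the clause boundary.
Strong reading: for every (v,a) with examined(v,a), vaccinated(v,a).
Restrictor pairs: (v1,a4) ✗  (v2,a3) ✓  (v4,a3) ✓  (v5,a1) ✓  (v5,a3) ✓
Counterexamples (restrictor pairs failing the scope): 1.

1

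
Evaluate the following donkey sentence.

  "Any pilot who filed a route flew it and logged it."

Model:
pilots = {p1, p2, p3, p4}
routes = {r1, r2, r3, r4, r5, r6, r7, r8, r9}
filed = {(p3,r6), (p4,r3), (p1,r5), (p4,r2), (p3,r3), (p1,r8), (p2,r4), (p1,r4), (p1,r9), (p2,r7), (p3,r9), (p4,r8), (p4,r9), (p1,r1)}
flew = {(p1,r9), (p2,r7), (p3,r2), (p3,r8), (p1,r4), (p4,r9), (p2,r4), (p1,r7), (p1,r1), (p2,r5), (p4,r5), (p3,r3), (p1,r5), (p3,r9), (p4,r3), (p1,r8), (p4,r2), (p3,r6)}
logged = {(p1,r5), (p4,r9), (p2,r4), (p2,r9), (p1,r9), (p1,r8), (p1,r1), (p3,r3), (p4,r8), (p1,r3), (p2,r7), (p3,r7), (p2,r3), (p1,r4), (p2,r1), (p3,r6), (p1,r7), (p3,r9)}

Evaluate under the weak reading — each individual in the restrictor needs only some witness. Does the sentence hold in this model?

True

"it" takes "a route" as antecedent — a donkey pronoun bound across the clause boundary.
Weak reading: every pilot p with some filed-route has at least one filed-route r such that flew(p,r) ∧ logged(p,r).
Per pilot: p1:✓  p2:✓  p3:✓  p4:✓
Every pilot in the restrictor has a witness.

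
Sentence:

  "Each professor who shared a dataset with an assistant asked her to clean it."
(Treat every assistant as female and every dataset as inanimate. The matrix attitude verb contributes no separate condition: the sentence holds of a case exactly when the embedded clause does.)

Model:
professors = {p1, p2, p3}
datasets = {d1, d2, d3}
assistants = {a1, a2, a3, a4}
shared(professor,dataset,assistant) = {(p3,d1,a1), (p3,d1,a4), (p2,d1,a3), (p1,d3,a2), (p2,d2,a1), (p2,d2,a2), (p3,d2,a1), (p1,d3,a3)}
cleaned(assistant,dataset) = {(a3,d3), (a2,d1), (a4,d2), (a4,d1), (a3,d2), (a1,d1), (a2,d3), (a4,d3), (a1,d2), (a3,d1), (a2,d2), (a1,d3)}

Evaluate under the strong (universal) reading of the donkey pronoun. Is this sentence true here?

"her" takes "an assistant" as antecedent and "it" takes "a dataset"; both are donkey pronouns co-varying with the restrictor.
Strong reading: for every (p,d,a) with shared(p,d,a), cleaned(a,d).
Restrictor triples: (p1,d3,a2)→cleaned(a2,d3) ✓  (p1,d3,a3)→cleaned(a3,d3) ✓  (p2,d1,a3)→cleaned(a3,d1) ✓  (p2,d2,a1)→cleaned(a1,d2) ✓  (p2,d2,a2)→cleaned(a2,d2) ✓  (p3,d1,a1)→cleaned(a1,d1) ✓  (p3,d1,a4)→cleaned(a4,d1) ✓  (p3,d2,a1)→cleaned(a1,d2) ✓
Every restrictor triple satisfies the scope.

True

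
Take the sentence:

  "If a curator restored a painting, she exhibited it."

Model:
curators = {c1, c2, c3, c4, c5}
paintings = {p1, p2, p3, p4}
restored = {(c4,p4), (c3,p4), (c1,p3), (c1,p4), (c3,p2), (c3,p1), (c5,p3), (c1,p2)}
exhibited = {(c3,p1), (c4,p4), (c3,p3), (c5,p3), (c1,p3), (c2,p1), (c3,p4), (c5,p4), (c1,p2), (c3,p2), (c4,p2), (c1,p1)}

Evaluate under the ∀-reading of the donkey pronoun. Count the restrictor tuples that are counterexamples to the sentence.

1

"it" takes "a painting" as antecedent — a donkey pronoun bound across the clause boundary.
Strong reading: for every (c,p) with restored(c,p), exhibited(c,p).
Restrictor pairs: (c1,p2) ✓  (c1,p3) ✓  (c1,p4) ✗  (c3,p1) ✓  (c3,p2) ✓  (c3,p4) ✓  (c4,p4) ✓  (c5,p3) ✓
Counterexamples (restrictor pairs failing the scope): 1.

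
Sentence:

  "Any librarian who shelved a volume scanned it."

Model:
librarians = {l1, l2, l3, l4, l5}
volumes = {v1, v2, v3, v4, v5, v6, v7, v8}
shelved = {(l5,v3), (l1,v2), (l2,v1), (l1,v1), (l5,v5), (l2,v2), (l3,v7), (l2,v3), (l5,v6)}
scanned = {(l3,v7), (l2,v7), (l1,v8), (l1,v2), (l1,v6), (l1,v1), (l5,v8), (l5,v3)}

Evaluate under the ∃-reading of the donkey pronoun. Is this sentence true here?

"it" takes "a volume" as antecedent — a donkey pronoun bound across the clause boundary.
Weak reading: every librarian l with some shelved-volume has at least one shelved-volume v such that scanned(l,v).
Per librarian: l1:✓  l2:✗  l3:✓  l5:✓
l2 has no witness among its shelved-volumes.

False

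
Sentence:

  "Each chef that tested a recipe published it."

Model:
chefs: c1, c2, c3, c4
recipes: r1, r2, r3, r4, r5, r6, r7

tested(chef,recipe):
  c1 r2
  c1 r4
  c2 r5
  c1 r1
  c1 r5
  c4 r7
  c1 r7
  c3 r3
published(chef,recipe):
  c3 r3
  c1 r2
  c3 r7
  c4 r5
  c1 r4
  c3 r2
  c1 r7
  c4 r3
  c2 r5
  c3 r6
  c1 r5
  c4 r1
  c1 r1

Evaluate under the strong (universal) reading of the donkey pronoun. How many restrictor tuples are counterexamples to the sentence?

1

"it" takes "a recipe" as antecedent — a donkey pronoun bound across the clause boundary.
Strong reading: for every (c,r) with tested(c,r), published(c,r).
Restrictor pairs: (c1,r1) ✓  (c1,r2) ✓  (c1,r4) ✓  (c1,r5) ✓  (c1,r7) ✓  (c2,r5) ✓  (c3,r3) ✓  (c4,r7) ✗
Counterexamples (restrictor pairs failing the scope): 1.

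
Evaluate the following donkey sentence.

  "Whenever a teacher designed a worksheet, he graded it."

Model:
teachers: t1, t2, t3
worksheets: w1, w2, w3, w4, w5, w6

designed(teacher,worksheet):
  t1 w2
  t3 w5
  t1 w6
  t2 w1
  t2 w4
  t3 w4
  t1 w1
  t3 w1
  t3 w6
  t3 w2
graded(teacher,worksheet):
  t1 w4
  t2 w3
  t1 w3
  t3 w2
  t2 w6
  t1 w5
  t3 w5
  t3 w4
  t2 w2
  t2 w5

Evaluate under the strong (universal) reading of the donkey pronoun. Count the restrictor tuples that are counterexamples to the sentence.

"it" takes "a worksheet" as antecedent — a donkey pronoun bound across the clause boundary.
Strong reading: for every (t,w) with designed(t,w), graded(t,w).
Restrictor pairs: (t1,w1) ✗  (t1,w2) ✗  (t1,w6) ✗  (t2,w1) ✗  (t2,w4) ✗  (t3,w1) ✗  (t3,w2) ✓  (t3,w4) ✓  (t3,w5) ✓  (t3,w6) ✗
Counterexamples (restrictor pairs failing the scope): 7.

7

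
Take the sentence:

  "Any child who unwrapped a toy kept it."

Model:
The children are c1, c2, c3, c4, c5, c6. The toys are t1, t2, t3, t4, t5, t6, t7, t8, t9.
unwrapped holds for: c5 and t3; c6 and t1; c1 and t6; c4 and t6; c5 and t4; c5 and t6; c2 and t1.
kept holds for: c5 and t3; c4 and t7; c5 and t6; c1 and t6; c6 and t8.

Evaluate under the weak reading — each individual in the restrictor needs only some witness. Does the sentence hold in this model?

False

"it" takes "a toy" as antecedent — a donkey pronoun bound across the clause boundary.
Weak reading: every child c with some unwrapped-toy has at least one unwrapped-toy t such that kept(c,t).
Per child: c1:✓  c2:✗  c4:✗  c5:✓  c6:✗
c2 has no witness among its unwrapped-toys.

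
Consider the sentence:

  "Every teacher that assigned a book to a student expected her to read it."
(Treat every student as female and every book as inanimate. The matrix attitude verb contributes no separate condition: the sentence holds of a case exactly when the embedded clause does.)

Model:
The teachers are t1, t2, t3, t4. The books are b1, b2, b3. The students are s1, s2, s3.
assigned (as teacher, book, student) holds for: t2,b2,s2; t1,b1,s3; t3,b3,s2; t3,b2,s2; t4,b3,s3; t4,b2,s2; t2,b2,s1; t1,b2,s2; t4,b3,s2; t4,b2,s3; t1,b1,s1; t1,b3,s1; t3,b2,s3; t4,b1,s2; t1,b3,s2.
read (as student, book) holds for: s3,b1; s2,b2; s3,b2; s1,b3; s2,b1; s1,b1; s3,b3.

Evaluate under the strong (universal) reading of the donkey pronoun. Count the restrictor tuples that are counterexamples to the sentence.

4

"her" takes "a student" as antecedent and "it" takes "a book"; both are donkey pronouns co-varying with the restrictor.
Strong reading: for every (t,b,s) with assigned(t,b,s), read(s,b).
Restrictor triples: (t1,b1,s1)→read(s1,b1) ✓  (t1,b1,s3)→read(s3,b1) ✓  (t1,b2,s2)→read(s2,b2) ✓  (t1,b3,s1)→read(s1,b3) ✓  (t1,b3,s2)→read(s2,b3) ✗  (t2,b2,s1)→read(s1,b2) ✗  (t2,b2,s2)→read(s2,b2) ✓  (t3,b2,s2)→read(s2,b2) ✓  (t3,b2,s3)→read(s3,b2) ✓  (t3,b3,s2)→read(s2,b3) ✗  (t4,b1,s2)→read(s2,b1) ✓  (t4,b2,s2)→read(s2,b2) ✓  (t4,b2,s3)→read(s3,b2) ✓  (t4,b3,s2)→read(s2,b3) ✗  (t4,b3,s3)→read(s3,b3) ✓
Counterexamples (restrictor triples failing the scope): 4.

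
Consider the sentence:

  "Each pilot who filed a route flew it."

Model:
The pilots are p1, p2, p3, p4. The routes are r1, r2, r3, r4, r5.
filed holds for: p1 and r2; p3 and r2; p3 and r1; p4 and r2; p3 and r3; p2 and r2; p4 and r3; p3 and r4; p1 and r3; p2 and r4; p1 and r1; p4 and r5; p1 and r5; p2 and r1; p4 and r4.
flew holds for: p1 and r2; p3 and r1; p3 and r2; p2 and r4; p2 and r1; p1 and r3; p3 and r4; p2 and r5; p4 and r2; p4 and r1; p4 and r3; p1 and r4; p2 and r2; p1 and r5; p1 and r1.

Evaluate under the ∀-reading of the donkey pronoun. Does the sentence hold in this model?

False

"it" takes "a route" as antecedent — a donkey pronoun bound across the clause boundary.
Strong reading: for every (p,r) with filed(p,r), flew(p,r).
Restrictor pairs: (p1,r1) ✓  (p1,r2) ✓  (p1,r3) ✓  (p1,r5) ✓  (p2,r1) ✓  (p2,r2) ✓  (p2,r4) ✓  (p3,r1) ✓  (p3,r2) ✓  (p3,r3) ✗  (p3,r4) ✓  (p4,r2) ✓  (p4,r3) ✓  (p4,r4) ✗  (p4,r5) ✗
Counterexample: (p3,r3) is in filed but fails the scope.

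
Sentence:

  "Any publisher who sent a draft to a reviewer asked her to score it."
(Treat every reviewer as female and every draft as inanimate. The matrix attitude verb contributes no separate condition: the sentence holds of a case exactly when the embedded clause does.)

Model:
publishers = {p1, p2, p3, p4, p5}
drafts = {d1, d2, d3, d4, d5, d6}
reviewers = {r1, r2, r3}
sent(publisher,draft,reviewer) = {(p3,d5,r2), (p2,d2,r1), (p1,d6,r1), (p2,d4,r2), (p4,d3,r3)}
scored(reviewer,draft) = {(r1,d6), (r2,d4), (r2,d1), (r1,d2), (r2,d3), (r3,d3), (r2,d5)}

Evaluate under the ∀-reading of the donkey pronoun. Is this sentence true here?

"her" takes "a reviewer" as antecedent and "it" takes "a draft"; both are donkey pronouns co-varying with the restrictor.
Strong reading: for every (p,d,r) with sent(p,d,r), scored(r,d).
Restrictor triples: (p1,d6,r1)→scored(r1,d6) ✓  (p2,d2,r1)→scored(r1,d2) ✓  (p2,d4,r2)→scored(r2,d4) ✓  (p3,d5,r2)→scored(r2,d5) ✓  (p4,d3,r3)→scored(r3,d3) ✓
Every restrictor triple satisfies the scope.

True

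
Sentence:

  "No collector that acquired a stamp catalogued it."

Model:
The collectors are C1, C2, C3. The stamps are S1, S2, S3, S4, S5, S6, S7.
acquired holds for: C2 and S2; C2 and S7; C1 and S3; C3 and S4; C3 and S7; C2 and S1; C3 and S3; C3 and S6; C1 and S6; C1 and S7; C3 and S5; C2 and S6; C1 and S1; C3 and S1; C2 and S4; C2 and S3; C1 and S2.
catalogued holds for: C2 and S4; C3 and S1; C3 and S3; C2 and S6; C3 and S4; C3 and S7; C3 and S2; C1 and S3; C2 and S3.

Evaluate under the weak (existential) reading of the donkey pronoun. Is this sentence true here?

False

"it" takes "a stamp" as antecedent — a donkey pronoun bound across the clause boundary.
Truth condition: for no (c,s) with acquired(c,s) does catalogued(c,s) hold.
Restrictor pairs — does the scope hold? (C1,S1):fails  (C1,S2):fails  (C1,S3):holds  (C1,S6):fails  (C1,S7):fails  (C2,S1):fails  (C2,S2):fails  (C2,S3):holds  (C2,S4):holds  (C2,S6):holds  (C2,S7):fails  (C3,S1):holds  (C3,S3):holds  (C3,S4):holds  (C3,S5):fails  (C3,S6):fails  (C3,S7):holds
Scope holds for 8 pair(s), so the sentence is false.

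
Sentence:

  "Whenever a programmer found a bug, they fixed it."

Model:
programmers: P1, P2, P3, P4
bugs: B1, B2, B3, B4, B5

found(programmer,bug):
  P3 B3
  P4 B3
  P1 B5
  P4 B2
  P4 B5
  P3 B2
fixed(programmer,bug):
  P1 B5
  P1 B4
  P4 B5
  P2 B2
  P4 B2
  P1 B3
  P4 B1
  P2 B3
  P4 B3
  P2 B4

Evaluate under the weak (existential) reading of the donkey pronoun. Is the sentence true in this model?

False

"it" takes "a bug" as antecedent — a donkey pronoun bound across the clause boundary.
Weak reading: every programmer p with some found-bug has at least one found-bug b such that fixed(p,b).
Per programmer: P1:✓  P3:✗  P4:✓
P3 has no witness among its found-bugs.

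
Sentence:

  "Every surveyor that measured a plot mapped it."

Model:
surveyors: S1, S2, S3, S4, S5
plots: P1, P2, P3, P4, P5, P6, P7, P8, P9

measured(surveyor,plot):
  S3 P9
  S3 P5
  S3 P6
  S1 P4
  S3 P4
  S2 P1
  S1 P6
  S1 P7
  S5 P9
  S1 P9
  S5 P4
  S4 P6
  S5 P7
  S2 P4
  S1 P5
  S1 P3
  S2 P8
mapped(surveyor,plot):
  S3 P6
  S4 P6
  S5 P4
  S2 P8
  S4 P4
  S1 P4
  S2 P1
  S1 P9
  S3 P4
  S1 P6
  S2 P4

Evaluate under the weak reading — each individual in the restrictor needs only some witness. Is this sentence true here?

"it" takes "a plot" as antecedent — a donkey pronoun bound across the clause boundary.
Weak reading: every surveyor s with some measured-plot has at least one measured-plot p such that mapped(s,p).
Per surveyor: S1:✓  S2:✓  S3:✓  S4:✓  S5:✓
Every surveyor in the restrictor has a witness.

True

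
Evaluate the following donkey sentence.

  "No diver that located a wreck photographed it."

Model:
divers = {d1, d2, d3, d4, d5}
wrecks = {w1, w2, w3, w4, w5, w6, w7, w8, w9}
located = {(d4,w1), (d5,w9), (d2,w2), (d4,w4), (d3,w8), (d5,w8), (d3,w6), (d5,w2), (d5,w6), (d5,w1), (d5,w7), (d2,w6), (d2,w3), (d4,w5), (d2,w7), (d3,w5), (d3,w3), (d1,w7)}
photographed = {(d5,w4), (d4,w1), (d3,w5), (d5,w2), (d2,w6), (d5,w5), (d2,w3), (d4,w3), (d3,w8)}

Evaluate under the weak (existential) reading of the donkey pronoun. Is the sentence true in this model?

False

"it" takes "a wreck" as antecedent — a donkey pronoun bound across the clause boundary.
Truth condition: for no (d,w) with located(d,w) does photographed(d,w) hold.
Restrictor pairs — does the scope hold? (d1,w7):fails  (d2,w2):fails  (d2,w3):holds  (d2,w6):holds  (d2,w7):fails  (d3,w3):fails  (d3,w5):holds  (d3,w6):fails  (d3,w8):holds  (d4,w1):holds  (d4,w4):fails  (d4,w5):fails  (d5,w1):fails  (d5,w2):holds  (d5,w6):fails  (d5,w7):fails  (d5,w8):fails  (d5,w9):fails
Scope holds for 6 pair(s), so the sentence is false.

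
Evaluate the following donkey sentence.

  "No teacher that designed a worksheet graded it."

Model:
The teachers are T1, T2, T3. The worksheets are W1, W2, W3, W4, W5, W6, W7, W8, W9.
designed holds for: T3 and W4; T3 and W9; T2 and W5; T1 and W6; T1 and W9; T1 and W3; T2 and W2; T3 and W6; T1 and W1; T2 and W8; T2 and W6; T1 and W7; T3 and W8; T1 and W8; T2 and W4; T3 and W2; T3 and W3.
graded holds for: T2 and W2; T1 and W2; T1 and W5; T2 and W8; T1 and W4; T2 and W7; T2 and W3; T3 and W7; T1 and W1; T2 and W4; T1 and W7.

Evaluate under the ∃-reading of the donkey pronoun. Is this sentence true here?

"it" takes "a worksheet" as antecedent — a donkey pronoun bound across the clause boundary.
Truth condition: for no (t,w) with designed(t,w) does graded(t,w) hold.
Restrictor pairs — does the scope hold? (T1,W1):holds  (T1,W3):fails  (T1,W6):fails  (T1,W7):holds  (T1,W8):fails  (T1,W9):fails  (T2,W2):holds  (T2,W4):holds  (T2,W5):fails  (T2,W6):fails  (T2,W8):holds  (T3,W2):fails  (T3,W3):fails  (T3,W4):fails  (T3,W6):fails  (T3,W8):fails  (T3,W9):fails
Scope holds for 5 pair(s), so the sentence is false.

False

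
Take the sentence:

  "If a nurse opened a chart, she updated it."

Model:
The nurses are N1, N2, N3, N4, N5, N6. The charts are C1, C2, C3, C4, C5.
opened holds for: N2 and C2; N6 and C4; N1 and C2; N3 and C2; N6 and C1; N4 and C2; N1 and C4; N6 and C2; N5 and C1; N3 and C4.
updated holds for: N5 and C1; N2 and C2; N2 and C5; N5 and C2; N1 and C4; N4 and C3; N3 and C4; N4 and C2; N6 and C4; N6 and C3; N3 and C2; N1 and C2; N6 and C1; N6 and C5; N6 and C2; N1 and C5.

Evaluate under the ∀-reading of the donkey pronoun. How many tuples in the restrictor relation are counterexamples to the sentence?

0

"it" takes "a chart" as antecedent — a donkey pronoun bound across the clause boundary.
Strong reading: for every (n,c) with opened(n,c), updated(n,c).
Restrictor pairs: (N1,C2) ✓  (N1,C4) ✓  (N2,C2) ✓  (N3,C2) ✓  (N3,C4) ✓  (N4,C2) ✓  (N5,C1) ✓  (N6,C1) ✓  (N6,C2) ✓  (N6,C4) ✓
Counterexamples (restrictor pairs failing the scope): 0.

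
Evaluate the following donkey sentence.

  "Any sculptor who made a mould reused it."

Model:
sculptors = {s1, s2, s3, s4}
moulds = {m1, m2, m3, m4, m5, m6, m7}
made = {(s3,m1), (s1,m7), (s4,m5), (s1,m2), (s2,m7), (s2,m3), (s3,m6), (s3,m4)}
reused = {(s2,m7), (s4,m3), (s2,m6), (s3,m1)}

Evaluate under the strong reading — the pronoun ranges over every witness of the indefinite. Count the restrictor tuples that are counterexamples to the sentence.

"it" takes "a mould" as antecedent — a donkey pronoun bound across the clause boundary.
Strong reading: for every (s,m) with made(s,m), reused(s,m).
Restrictor pairs: (s1,m2) ✗  (s1,m7) ✗  (s2,m3) ✗  (s2,m7) ✓  (s3,m1) ✓  (s3,m4) ✗  (s3,m6) ✗  (s4,m5) ✗
Counterexamples (restrictor pairs failing the scope): 6.

6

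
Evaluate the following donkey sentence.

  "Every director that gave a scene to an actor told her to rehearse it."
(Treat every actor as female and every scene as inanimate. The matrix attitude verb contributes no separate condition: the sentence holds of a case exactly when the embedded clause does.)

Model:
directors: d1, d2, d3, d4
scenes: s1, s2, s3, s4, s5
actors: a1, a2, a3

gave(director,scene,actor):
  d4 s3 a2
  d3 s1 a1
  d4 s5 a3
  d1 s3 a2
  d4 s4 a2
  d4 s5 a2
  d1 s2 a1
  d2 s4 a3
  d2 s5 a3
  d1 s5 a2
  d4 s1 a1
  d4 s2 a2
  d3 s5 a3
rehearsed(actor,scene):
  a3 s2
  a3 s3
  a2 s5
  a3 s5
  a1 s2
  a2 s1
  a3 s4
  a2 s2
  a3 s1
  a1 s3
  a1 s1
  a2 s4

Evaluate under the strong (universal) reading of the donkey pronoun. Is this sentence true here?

"her" takes "an actor" as antecedent and "it" takes "a scene"; both are donkey pronouns co-varying with the restrictor.
Strong reading: for every (d,s,a) with gave(d,s,a), rehearsed(a,s).
Restrictor triples: (d1,s2,a1)→rehearsed(a1,s2) ✓  (d1,s3,a2)→rehearsed(a2,s3) ✗  (d1,s5,a2)→rehearsed(a2,s5) ✓  (d2,s4,a3)→rehearsed(a3,s4) ✓  (d2,s5,a3)→rehearsed(a3,s5) ✓  (d3,s1,a1)→rehearsed(a1,s1) ✓  (d3,s5,a3)→rehearsed(a3,s5) ✓  (d4,s1,a1)→rehearsed(a1,s1) ✓  (d4,s2,a2)→rehearsed(a2,s2) ✓  (d4,s3,a2)→rehearsed(a2,s3) ✗  (d4,s4,a2)→rehearsed(a2,s4) ✓  (d4,s5,a2)→rehearsed(a2,s5) ✓  (d4,s5,a3)→rehearsed(a3,s5) ✓
Counterexample: (d1,s3,a2) — rehearsed(a2,s3) does not hold.

False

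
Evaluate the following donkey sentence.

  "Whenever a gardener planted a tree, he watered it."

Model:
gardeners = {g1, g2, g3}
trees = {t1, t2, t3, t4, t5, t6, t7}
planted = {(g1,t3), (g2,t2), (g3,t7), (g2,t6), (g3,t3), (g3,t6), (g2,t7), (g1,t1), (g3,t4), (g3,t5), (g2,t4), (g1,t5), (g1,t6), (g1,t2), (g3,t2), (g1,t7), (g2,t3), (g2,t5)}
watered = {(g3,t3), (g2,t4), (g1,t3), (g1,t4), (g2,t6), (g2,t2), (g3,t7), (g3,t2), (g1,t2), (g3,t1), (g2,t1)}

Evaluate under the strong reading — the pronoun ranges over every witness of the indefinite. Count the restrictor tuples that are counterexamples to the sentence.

10

"it" takes "a tree" as antecedent — a donkey pronoun bound across the clause boundary.
Strong reading: for every (g,t) with planted(g,t), watered(g,t).
Restrictor pairs: (g1,t1) ✗  (g1,t2) ✓  (g1,t3) ✓  (g1,t5) ✗  (g1,t6) ✗  (g1,t7) ✗  (g2,t2) ✓  (g2,t3) ✗  (g2,t4) ✓  (g2,t5) ✗  (g2,t6) ✓  (g2,t7) ✗  (g3,t2) ✓  (g3,t3) ✓  (g3,t4) ✗  (g3,t5) ✗  (g3,t6) ✗  (g3,t7) ✓
Counterexamples (restrictor pairs failing the scope): 10.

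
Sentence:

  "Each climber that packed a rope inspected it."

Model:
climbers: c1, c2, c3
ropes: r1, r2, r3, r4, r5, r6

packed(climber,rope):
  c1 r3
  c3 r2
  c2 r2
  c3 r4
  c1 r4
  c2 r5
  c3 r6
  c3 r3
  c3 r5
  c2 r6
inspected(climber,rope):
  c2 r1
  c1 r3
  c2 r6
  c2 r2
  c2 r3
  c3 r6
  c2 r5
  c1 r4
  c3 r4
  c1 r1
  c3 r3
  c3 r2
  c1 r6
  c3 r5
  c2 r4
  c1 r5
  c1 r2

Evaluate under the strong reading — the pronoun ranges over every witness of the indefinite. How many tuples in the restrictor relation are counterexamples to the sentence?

"it" takes "a rope" as antecedent — a donkey pronoun bound across the clause boundary.
Strong reading: for every (c,r) with packed(c,r), inspected(c,r).
Restrictor pairs: (c1,r3) ✓  (c1,r4) ✓  (c2,r2) ✓  (c2,r5) ✓  (c2,r6) ✓  (c3,r2) ✓  (c3,r3) ✓  (c3,r4) ✓  (c3,r5) ✓  (c3,r6) ✓
Counterexamples (restrictor pairs failing the scope): 0.

0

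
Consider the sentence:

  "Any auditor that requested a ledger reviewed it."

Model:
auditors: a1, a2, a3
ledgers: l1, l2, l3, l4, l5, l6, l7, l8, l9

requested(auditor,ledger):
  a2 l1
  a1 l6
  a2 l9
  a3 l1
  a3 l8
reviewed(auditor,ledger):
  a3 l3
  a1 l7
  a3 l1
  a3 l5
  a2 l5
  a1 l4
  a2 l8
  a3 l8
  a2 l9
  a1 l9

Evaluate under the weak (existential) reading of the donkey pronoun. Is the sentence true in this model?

False

"it" takes "a ledger" as antecedent — a donkey pronoun bound across the clause boundary.
Weak reading: every auditor a with some requested-ledger has at least one requested-ledger l such that reviewed(a,l).
Per auditor: a1:✗  a2:✓  a3:✓
a1 has no witness among its requested-ledgers.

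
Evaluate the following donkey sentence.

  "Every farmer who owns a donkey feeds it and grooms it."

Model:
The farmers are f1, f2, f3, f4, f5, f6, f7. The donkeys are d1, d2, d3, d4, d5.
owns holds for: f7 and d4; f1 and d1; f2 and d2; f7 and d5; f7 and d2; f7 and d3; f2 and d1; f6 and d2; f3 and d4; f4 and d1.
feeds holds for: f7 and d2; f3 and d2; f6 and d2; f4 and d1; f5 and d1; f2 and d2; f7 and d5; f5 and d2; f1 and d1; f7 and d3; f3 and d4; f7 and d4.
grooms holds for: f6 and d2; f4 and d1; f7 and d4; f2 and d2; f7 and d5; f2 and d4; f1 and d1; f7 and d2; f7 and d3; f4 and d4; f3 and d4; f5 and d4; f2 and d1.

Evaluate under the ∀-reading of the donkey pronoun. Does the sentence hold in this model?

"it" takes "a donkey" as antecedent — a donkey pronoun bound across the clause boundary.
Strong reading: for every (f,d) with owns(f,d), feeds(f,d) ∧ grooms(f,d).
Restrictor pairs: (f1,d1) ✓  (f2,d1) ✗  (f2,d2) ✓  (f3,d4) ✓  (f4,d1) ✓  (f6,d2) ✓  (f7,d2) ✓  (f7,d3) ✓  (f7,d4) ✓  (f7,d5) ✓
Counterexample: (f2,d1) is in owns but fails the scope.

False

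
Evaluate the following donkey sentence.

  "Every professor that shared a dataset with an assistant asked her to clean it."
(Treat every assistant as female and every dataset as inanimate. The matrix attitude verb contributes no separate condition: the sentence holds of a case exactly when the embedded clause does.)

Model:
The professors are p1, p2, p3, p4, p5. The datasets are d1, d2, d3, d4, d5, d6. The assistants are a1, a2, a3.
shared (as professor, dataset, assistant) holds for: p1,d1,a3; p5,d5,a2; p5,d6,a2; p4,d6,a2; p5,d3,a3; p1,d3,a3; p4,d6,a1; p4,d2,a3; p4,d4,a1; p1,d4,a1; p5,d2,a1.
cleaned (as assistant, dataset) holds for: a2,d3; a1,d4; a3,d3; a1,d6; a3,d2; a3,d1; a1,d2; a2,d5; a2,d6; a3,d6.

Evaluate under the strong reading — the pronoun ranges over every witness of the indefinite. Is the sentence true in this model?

"her" takes "an assistant" as antecedent and "it" takes "a dataset"; both are donkey pronouns co-varying with the restrictor.
Strong reading: for every (p,d,a) with shared(p,d,a), cleaned(a,d).
Restrictor triples: (p1,d1,a3)→cleaned(a3,d1) ✓  (p1,d3,a3)→cleaned(a3,d3) ✓  (p1,d4,a1)→cleaned(a1,d4) ✓  (p4,d2,a3)→cleaned(a3,d2) ✓  (p4,d4,a1)→cleaned(a1,d4) ✓  (p4,d6,a1)→cleaned(a1,d6) ✓  (p4,d6,a2)→cleaned(a2,d6) ✓  (p5,d2,a1)→cleaned(a1,d2) ✓  (p5,d3,a3)→cleaned(a3,d3) ✓  (p5,d5,a2)→cleaned(a2,d5) ✓  (p5,d6,a2)→cleaned(a2,d6) ✓
Every restrictor triple satisfies the scope.

True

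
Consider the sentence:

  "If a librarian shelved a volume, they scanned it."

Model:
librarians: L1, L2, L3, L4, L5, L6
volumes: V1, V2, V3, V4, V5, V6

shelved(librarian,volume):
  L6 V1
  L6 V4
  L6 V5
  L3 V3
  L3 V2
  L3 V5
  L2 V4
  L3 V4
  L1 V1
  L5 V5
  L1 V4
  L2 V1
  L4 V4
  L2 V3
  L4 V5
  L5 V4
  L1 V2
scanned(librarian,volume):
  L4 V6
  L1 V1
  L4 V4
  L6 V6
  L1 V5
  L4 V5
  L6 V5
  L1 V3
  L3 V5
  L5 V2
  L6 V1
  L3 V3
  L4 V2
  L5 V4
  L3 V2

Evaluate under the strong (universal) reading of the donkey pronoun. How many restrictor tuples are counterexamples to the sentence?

8

"it" takes "a volume" as antecedent — a donkey pronoun bound across the clause boundary.
Strong reading: for every (l,v) with shelved(l,v), scanned(l,v).
Restrictor pairs: (L1,V1) ✓  (L1,V2) ✗  (L1,V4) ✗  (L2,V1) ✗  (L2,V3) ✗  (L2,V4) ✗  (L3,V2) ✓  (L3,V3) ✓  (L3,V4) ✗  (L3,V5) ✓  (L4,V4) ✓  (L4,V5) ✓  (L5,V4) ✓  (L5,V5) ✗  (L6,V1) ✓  (L6,V4) ✗  (L6,V5) ✓
Counterexamples (restrictor pairs failing the scope): 8.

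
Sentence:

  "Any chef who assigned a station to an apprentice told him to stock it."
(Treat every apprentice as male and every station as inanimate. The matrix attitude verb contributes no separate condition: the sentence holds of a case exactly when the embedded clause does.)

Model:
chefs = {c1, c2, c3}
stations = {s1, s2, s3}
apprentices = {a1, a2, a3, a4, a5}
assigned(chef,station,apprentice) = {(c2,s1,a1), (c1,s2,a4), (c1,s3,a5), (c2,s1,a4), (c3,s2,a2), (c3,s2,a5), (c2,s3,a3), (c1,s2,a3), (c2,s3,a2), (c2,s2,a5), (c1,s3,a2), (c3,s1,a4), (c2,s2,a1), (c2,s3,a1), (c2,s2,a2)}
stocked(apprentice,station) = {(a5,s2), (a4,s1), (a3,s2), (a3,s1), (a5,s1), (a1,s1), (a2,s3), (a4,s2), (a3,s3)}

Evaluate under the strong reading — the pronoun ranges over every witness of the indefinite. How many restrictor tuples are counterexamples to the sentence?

5

"him" takes "an apprentice" as antecedent and "it" takes "a station"; both are donkey pronouns co-varying with the restrictor.
Strong reading: for every (c,s,a) with assigned(c,s,a), stocked(a,s).
Restrictor triples: (c1,s2,a3)→stocked(a3,s2) ✓  (c1,s2,a4)→stocked(a4,s2) ✓  (c1,s3,a2)→stocked(a2,s3) ✓  (c1,s3,a5)→stocked(a5,s3) ✗  (c2,s1,a1)→stocked(a1,s1) ✓  (c2,s1,a4)→stocked(a4,s1) ✓  (c2,s2,a1)→stocked(a1,s2) ✗  (c2,s2,a2)→stocked(a2,s2) ✗  (c2,s2,a5)→stocked(a5,s2) ✓  (c2,s3,a1)→stocked(a1,s3) ✗  (c2,s3,a2)→stocked(a2,s3) ✓  (c2,s3,a3)→stocked(a3,s3) ✓  (c3,s1,a4)→stocked(a4,s1) ✓  (c3,s2,a2)→stocked(a2,s2) ✗  (c3,s2,a5)→stocked(a5,s2) ✓
Counterexamples (restrictor triples failing the scope): 5.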